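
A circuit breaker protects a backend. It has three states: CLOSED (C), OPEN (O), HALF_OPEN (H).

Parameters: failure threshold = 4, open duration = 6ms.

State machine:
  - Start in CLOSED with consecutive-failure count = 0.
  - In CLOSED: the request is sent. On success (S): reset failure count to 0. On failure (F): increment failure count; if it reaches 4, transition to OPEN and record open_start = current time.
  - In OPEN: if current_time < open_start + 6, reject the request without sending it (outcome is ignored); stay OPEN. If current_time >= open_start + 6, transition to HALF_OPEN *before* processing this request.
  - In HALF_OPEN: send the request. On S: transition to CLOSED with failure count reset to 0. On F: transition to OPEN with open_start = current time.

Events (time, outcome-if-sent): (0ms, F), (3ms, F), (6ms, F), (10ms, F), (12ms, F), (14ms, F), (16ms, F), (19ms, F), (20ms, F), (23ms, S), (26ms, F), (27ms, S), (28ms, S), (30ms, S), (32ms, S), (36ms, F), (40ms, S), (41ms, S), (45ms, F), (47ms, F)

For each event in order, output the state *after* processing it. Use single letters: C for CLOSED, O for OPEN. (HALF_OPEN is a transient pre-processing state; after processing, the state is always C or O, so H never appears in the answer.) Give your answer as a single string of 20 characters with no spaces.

Answer: CCCOOOOOOCCCCCCCCCCC

Derivation:
State after each event:
  event#1 t=0ms outcome=F: state=CLOSED
  event#2 t=3ms outcome=F: state=CLOSED
  event#3 t=6ms outcome=F: state=CLOSED
  event#4 t=10ms outcome=F: state=OPEN
  event#5 t=12ms outcome=F: state=OPEN
  event#6 t=14ms outcome=F: state=OPEN
  event#7 t=16ms outcome=F: state=OPEN
  event#8 t=19ms outcome=F: state=OPEN
  event#9 t=20ms outcome=F: state=OPEN
  event#10 t=23ms outcome=S: state=CLOSED
  event#11 t=26ms outcome=F: state=CLOSED
  event#12 t=27ms outcome=S: state=CLOSED
  event#13 t=28ms outcome=S: state=CLOSED
  event#14 t=30ms outcome=S: state=CLOSED
  event#15 t=32ms outcome=S: state=CLOSED
  event#16 t=36ms outcome=F: state=CLOSED
  event#17 t=40ms outcome=S: state=CLOSED
  event#18 t=41ms outcome=S: state=CLOSED
  event#19 t=45ms outcome=F: state=CLOSED
  event#20 t=47ms outcome=F: state=CLOSED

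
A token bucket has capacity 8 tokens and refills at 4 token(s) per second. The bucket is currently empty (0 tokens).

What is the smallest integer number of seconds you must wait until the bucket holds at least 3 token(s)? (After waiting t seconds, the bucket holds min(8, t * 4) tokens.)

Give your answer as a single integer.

Need t * 4 >= 3, so t >= 3/4.
Smallest integer t = ceil(3/4) = 1.

Answer: 1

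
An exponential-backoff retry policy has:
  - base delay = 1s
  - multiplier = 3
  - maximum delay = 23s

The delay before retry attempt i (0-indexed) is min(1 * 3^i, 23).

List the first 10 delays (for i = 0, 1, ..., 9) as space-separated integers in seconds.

Computing each delay:
  i=0: min(1*3^0, 23) = 1
  i=1: min(1*3^1, 23) = 3
  i=2: min(1*3^2, 23) = 9
  i=3: min(1*3^3, 23) = 23
  i=4: min(1*3^4, 23) = 23
  i=5: min(1*3^5, 23) = 23
  i=6: min(1*3^6, 23) = 23
  i=7: min(1*3^7, 23) = 23
  i=8: min(1*3^8, 23) = 23
  i=9: min(1*3^9, 23) = 23

Answer: 1 3 9 23 23 23 23 23 23 23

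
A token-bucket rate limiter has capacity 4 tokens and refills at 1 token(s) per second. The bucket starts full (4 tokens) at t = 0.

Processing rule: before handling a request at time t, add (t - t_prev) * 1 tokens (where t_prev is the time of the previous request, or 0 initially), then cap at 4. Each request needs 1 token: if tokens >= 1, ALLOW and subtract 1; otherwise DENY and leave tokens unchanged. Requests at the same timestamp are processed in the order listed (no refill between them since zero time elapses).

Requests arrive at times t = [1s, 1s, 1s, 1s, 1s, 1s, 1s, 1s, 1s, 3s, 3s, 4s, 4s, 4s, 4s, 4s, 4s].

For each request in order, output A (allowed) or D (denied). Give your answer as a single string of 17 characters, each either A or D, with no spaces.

Answer: AAAADDDDDAAADDDDD

Derivation:
Simulating step by step:
  req#1 t=1s: ALLOW
  req#2 t=1s: ALLOW
  req#3 t=1s: ALLOW
  req#4 t=1s: ALLOW
  req#5 t=1s: DENY
  req#6 t=1s: DENY
  req#7 t=1s: DENY
  req#8 t=1s: DENY
  req#9 t=1s: DENY
  req#10 t=3s: ALLOW
  req#11 t=3s: ALLOW
  req#12 t=4s: ALLOW
  req#13 t=4s: DENY
  req#14 t=4s: DENY
  req#15 t=4s: DENY
  req#16 t=4s: DENY
  req#17 t=4s: DENY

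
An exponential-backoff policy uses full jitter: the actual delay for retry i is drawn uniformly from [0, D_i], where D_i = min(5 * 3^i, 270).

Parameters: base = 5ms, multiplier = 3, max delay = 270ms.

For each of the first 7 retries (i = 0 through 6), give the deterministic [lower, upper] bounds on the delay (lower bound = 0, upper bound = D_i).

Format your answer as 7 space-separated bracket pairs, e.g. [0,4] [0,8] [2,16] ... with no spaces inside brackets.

Computing bounds per retry:
  i=0: D_i=min(5*3^0,270)=5, bounds=[0,5]
  i=1: D_i=min(5*3^1,270)=15, bounds=[0,15]
  i=2: D_i=min(5*3^2,270)=45, bounds=[0,45]
  i=3: D_i=min(5*3^3,270)=135, bounds=[0,135]
  i=4: D_i=min(5*3^4,270)=270, bounds=[0,270]
  i=5: D_i=min(5*3^5,270)=270, bounds=[0,270]
  i=6: D_i=min(5*3^6,270)=270, bounds=[0,270]

Answer: [0,5] [0,15] [0,45] [0,135] [0,270] [0,270] [0,270]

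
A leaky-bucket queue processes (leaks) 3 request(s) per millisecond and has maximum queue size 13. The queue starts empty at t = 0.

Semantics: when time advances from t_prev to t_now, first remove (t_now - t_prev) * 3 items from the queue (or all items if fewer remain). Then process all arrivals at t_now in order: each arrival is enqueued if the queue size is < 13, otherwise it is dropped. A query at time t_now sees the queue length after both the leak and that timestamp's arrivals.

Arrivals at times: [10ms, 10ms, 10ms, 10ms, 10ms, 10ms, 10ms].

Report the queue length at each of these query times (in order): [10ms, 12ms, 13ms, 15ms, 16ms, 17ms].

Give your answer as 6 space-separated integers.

Answer: 7 1 0 0 0 0

Derivation:
Queue lengths at query times:
  query t=10ms: backlog = 7
  query t=12ms: backlog = 1
  query t=13ms: backlog = 0
  query t=15ms: backlog = 0
  query t=16ms: backlog = 0
  query t=17ms: backlog = 0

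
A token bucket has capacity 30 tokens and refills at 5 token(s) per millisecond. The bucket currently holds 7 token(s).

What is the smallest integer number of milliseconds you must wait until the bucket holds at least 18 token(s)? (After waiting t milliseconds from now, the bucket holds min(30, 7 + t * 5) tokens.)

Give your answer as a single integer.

Need 7 + t * 5 >= 18, so t >= 11/5.
Smallest integer t = ceil(11/5) = 3.

Answer: 3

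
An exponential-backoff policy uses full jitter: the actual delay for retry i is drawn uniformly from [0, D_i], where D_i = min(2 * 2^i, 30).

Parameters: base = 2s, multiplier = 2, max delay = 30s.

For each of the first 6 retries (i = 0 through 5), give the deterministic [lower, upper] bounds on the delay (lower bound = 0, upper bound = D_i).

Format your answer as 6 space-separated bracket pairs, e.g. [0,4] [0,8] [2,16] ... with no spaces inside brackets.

Answer: [0,2] [0,4] [0,8] [0,16] [0,30] [0,30]

Derivation:
Computing bounds per retry:
  i=0: D_i=min(2*2^0,30)=2, bounds=[0,2]
  i=1: D_i=min(2*2^1,30)=4, bounds=[0,4]
  i=2: D_i=min(2*2^2,30)=8, bounds=[0,8]
  i=3: D_i=min(2*2^3,30)=16, bounds=[0,16]
  i=4: D_i=min(2*2^4,30)=30, bounds=[0,30]
  i=5: D_i=min(2*2^5,30)=30, bounds=[0,30]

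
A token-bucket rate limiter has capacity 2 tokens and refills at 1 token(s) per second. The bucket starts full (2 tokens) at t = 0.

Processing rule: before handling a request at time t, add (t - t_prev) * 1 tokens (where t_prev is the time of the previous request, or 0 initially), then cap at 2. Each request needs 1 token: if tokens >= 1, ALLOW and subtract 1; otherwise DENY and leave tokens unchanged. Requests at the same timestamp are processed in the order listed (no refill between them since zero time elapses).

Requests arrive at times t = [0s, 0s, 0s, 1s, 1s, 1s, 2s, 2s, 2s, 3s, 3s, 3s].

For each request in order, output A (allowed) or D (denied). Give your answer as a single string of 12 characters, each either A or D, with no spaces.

Answer: AADADDADDADD

Derivation:
Simulating step by step:
  req#1 t=0s: ALLOW
  req#2 t=0s: ALLOW
  req#3 t=0s: DENY
  req#4 t=1s: ALLOW
  req#5 t=1s: DENY
  req#6 t=1s: DENY
  req#7 t=2s: ALLOW
  req#8 t=2s: DENY
  req#9 t=2s: DENY
  req#10 t=3s: ALLOW
  req#11 t=3s: DENY
  req#12 t=3s: DENY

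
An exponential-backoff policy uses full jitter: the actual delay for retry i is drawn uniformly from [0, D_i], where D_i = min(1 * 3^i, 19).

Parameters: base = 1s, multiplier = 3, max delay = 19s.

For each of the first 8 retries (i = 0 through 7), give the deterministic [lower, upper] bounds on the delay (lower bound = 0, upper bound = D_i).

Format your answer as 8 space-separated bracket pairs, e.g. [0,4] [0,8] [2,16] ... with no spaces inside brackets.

Answer: [0,1] [0,3] [0,9] [0,19] [0,19] [0,19] [0,19] [0,19]

Derivation:
Computing bounds per retry:
  i=0: D_i=min(1*3^0,19)=1, bounds=[0,1]
  i=1: D_i=min(1*3^1,19)=3, bounds=[0,3]
  i=2: D_i=min(1*3^2,19)=9, bounds=[0,9]
  i=3: D_i=min(1*3^3,19)=19, bounds=[0,19]
  i=4: D_i=min(1*3^4,19)=19, bounds=[0,19]
  i=5: D_i=min(1*3^5,19)=19, bounds=[0,19]
  i=6: D_i=min(1*3^6,19)=19, bounds=[0,19]
  i=7: D_i=min(1*3^7,19)=19, bounds=[0,19]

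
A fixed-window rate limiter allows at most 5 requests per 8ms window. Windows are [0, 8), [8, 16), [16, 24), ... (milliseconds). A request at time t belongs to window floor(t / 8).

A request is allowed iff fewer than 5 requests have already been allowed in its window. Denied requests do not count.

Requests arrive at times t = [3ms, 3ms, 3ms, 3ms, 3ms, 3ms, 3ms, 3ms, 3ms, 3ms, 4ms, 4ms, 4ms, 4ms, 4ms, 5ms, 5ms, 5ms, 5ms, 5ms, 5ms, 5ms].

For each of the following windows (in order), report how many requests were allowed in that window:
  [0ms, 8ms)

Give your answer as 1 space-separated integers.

Processing requests:
  req#1 t=3ms (window 0): ALLOW
  req#2 t=3ms (window 0): ALLOW
  req#3 t=3ms (window 0): ALLOW
  req#4 t=3ms (window 0): ALLOW
  req#5 t=3ms (window 0): ALLOW
  req#6 t=3ms (window 0): DENY
  req#7 t=3ms (window 0): DENY
  req#8 t=3ms (window 0): DENY
  req#9 t=3ms (window 0): DENY
  req#10 t=3ms (window 0): DENY
  req#11 t=4ms (window 0): DENY
  req#12 t=4ms (window 0): DENY
  req#13 t=4ms (window 0): DENY
  req#14 t=4ms (window 0): DENY
  req#15 t=4ms (window 0): DENY
  req#16 t=5ms (window 0): DENY
  req#17 t=5ms (window 0): DENY
  req#18 t=5ms (window 0): DENY
  req#19 t=5ms (window 0): DENY
  req#20 t=5ms (window 0): DENY
  req#21 t=5ms (window 0): DENY
  req#22 t=5ms (window 0): DENY

Allowed counts by window: 5

Answer: 5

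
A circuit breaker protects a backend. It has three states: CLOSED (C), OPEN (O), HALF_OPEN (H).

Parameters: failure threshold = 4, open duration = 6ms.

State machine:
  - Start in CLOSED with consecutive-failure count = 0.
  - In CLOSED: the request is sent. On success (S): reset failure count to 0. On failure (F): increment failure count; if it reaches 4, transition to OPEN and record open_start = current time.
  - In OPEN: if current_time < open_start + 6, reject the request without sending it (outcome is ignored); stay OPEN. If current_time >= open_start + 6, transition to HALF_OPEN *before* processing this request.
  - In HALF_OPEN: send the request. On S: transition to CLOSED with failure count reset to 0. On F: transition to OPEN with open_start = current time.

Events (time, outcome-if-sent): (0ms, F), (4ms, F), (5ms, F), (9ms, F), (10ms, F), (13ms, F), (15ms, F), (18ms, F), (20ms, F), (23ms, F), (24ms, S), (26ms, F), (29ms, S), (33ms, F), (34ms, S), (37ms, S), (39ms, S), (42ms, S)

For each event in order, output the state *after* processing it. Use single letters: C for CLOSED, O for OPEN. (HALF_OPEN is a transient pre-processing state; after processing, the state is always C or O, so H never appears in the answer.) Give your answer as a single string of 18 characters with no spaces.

State after each event:
  event#1 t=0ms outcome=F: state=CLOSED
  event#2 t=4ms outcome=F: state=CLOSED
  event#3 t=5ms outcome=F: state=CLOSED
  event#4 t=9ms outcome=F: state=OPEN
  event#5 t=10ms outcome=F: state=OPEN
  event#6 t=13ms outcome=F: state=OPEN
  event#7 t=15ms outcome=F: state=OPEN
  event#8 t=18ms outcome=F: state=OPEN
  event#9 t=20ms outcome=F: state=OPEN
  event#10 t=23ms outcome=F: state=OPEN
  event#11 t=24ms outcome=S: state=OPEN
  event#12 t=26ms outcome=F: state=OPEN
  event#13 t=29ms outcome=S: state=CLOSED
  event#14 t=33ms outcome=F: state=CLOSED
  event#15 t=34ms outcome=S: state=CLOSED
  event#16 t=37ms outcome=S: state=CLOSED
  event#17 t=39ms outcome=S: state=CLOSED
  event#18 t=42ms outcome=S: state=CLOSED

Answer: CCCOOOOOOOOOCCCCCC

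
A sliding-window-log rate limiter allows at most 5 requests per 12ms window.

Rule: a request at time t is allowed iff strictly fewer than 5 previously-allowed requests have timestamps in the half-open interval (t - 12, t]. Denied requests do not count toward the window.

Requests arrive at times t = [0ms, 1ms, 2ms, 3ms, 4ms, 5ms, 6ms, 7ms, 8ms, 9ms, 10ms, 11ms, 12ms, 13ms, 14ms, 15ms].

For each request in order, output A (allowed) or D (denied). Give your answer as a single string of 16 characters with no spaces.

Answer: AAAAADDDDDDDAAAA

Derivation:
Tracking allowed requests in the window:
  req#1 t=0ms: ALLOW
  req#2 t=1ms: ALLOW
  req#3 t=2ms: ALLOW
  req#4 t=3ms: ALLOW
  req#5 t=4ms: ALLOW
  req#6 t=5ms: DENY
  req#7 t=6ms: DENY
  req#8 t=7ms: DENY
  req#9 t=8ms: DENY
  req#10 t=9ms: DENY
  req#11 t=10ms: DENY
  req#12 t=11ms: DENY
  req#13 t=12ms: ALLOW
  req#14 t=13ms: ALLOW
  req#15 t=14ms: ALLOW
  req#16 t=15ms: ALLOW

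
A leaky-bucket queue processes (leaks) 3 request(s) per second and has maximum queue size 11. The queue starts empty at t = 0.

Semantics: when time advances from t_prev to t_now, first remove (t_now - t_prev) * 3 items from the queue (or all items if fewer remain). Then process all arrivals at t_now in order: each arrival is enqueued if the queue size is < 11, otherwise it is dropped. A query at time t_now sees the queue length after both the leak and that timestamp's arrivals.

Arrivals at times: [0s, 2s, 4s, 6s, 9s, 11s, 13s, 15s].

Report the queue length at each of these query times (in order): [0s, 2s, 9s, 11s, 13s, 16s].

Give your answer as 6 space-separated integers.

Answer: 1 1 1 1 1 0

Derivation:
Queue lengths at query times:
  query t=0s: backlog = 1
  query t=2s: backlog = 1
  query t=9s: backlog = 1
  query t=11s: backlog = 1
  query t=13s: backlog = 1
  query t=16s: backlog = 0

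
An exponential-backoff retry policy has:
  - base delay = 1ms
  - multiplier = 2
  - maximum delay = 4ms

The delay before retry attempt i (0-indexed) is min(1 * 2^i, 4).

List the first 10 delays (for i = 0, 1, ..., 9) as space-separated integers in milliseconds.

Computing each delay:
  i=0: min(1*2^0, 4) = 1
  i=1: min(1*2^1, 4) = 2
  i=2: min(1*2^2, 4) = 4
  i=3: min(1*2^3, 4) = 4
  i=4: min(1*2^4, 4) = 4
  i=5: min(1*2^5, 4) = 4
  i=6: min(1*2^6, 4) = 4
  i=7: min(1*2^7, 4) = 4
  i=8: min(1*2^8, 4) = 4
  i=9: min(1*2^9, 4) = 4

Answer: 1 2 4 4 4 4 4 4 4 4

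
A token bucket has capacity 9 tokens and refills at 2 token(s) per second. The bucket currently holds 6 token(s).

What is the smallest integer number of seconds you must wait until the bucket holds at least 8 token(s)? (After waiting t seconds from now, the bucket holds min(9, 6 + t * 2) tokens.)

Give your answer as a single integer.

Need 6 + t * 2 >= 8, so t >= 2/2.
Smallest integer t = ceil(2/2) = 1.

Answer: 1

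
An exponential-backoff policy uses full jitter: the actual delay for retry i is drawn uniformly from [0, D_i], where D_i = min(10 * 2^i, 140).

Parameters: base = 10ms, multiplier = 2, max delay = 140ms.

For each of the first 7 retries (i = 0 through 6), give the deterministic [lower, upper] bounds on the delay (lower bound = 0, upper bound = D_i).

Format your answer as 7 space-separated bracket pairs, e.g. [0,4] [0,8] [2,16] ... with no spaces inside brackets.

Answer: [0,10] [0,20] [0,40] [0,80] [0,140] [0,140] [0,140]

Derivation:
Computing bounds per retry:
  i=0: D_i=min(10*2^0,140)=10, bounds=[0,10]
  i=1: D_i=min(10*2^1,140)=20, bounds=[0,20]
  i=2: D_i=min(10*2^2,140)=40, bounds=[0,40]
  i=3: D_i=min(10*2^3,140)=80, bounds=[0,80]
  i=4: D_i=min(10*2^4,140)=140, bounds=[0,140]
  i=5: D_i=min(10*2^5,140)=140, bounds=[0,140]
  i=6: D_i=min(10*2^6,140)=140, bounds=[0,140]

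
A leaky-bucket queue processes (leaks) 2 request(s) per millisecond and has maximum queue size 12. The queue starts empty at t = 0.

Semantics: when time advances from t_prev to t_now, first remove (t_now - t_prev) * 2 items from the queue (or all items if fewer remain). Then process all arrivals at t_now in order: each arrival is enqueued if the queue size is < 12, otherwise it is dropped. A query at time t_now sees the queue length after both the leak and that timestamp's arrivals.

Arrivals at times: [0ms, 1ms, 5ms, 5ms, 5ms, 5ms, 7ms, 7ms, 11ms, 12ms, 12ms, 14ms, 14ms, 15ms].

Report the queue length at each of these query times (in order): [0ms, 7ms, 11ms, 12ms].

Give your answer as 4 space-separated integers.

Queue lengths at query times:
  query t=0ms: backlog = 1
  query t=7ms: backlog = 2
  query t=11ms: backlog = 1
  query t=12ms: backlog = 2

Answer: 1 2 1 2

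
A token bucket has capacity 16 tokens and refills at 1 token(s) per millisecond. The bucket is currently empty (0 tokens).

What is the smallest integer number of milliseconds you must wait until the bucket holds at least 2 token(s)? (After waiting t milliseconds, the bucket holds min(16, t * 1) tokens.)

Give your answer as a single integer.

Answer: 2

Derivation:
Need t * 1 >= 2, so t >= 2/1.
Smallest integer t = ceil(2/1) = 2.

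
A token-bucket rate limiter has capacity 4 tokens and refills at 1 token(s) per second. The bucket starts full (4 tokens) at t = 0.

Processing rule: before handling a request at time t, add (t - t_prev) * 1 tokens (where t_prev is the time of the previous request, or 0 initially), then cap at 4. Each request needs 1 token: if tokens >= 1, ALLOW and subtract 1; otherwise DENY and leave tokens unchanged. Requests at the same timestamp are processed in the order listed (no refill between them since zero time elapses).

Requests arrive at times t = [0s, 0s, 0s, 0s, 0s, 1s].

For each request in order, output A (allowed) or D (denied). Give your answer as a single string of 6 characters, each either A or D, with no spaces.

Simulating step by step:
  req#1 t=0s: ALLOW
  req#2 t=0s: ALLOW
  req#3 t=0s: ALLOW
  req#4 t=0s: ALLOW
  req#5 t=0s: DENY
  req#6 t=1s: ALLOW

Answer: AAAADA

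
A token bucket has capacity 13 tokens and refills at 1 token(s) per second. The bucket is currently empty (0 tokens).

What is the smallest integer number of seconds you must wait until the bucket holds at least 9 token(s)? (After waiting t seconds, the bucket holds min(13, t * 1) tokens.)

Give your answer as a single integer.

Answer: 9

Derivation:
Need t * 1 >= 9, so t >= 9/1.
Smallest integer t = ceil(9/1) = 9.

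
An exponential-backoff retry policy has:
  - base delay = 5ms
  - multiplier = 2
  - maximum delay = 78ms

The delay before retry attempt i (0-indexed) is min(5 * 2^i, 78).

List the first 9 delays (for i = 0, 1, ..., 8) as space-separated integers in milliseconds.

Answer: 5 10 20 40 78 78 78 78 78

Derivation:
Computing each delay:
  i=0: min(5*2^0, 78) = 5
  i=1: min(5*2^1, 78) = 10
  i=2: min(5*2^2, 78) = 20
  i=3: min(5*2^3, 78) = 40
  i=4: min(5*2^4, 78) = 78
  i=5: min(5*2^5, 78) = 78
  i=6: min(5*2^6, 78) = 78
  i=7: min(5*2^7, 78) = 78
  i=8: min(5*2^8, 78) = 78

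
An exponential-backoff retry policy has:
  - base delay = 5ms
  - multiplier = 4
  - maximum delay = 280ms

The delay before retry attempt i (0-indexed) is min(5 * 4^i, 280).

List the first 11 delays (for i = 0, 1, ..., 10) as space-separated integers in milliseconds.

Answer: 5 20 80 280 280 280 280 280 280 280 280

Derivation:
Computing each delay:
  i=0: min(5*4^0, 280) = 5
  i=1: min(5*4^1, 280) = 20
  i=2: min(5*4^2, 280) = 80
  i=3: min(5*4^3, 280) = 280
  i=4: min(5*4^4, 280) = 280
  i=5: min(5*4^5, 280) = 280
  i=6: min(5*4^6, 280) = 280
  i=7: min(5*4^7, 280) = 280
  i=8: min(5*4^8, 280) = 280
  i=9: min(5*4^9, 280) = 280
  i=10: min(5*4^10, 280) = 280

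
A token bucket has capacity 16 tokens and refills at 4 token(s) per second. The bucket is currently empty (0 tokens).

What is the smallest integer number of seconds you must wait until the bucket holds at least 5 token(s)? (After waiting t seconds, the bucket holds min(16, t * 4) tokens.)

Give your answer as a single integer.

Answer: 2

Derivation:
Need t * 4 >= 5, so t >= 5/4.
Smallest integer t = ceil(5/4) = 2.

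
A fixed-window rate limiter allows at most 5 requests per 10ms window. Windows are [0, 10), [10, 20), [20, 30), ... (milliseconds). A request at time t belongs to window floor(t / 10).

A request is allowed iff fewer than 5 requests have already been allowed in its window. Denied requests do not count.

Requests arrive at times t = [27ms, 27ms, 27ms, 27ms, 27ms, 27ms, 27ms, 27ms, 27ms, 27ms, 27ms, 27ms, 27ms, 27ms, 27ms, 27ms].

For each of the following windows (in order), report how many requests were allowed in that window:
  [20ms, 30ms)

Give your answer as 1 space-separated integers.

Answer: 5

Derivation:
Processing requests:
  req#1 t=27ms (window 2): ALLOW
  req#2 t=27ms (window 2): ALLOW
  req#3 t=27ms (window 2): ALLOW
  req#4 t=27ms (window 2): ALLOW
  req#5 t=27ms (window 2): ALLOW
  req#6 t=27ms (window 2): DENY
  req#7 t=27ms (window 2): DENY
  req#8 t=27ms (window 2): DENY
  req#9 t=27ms (window 2): DENY
  req#10 t=27ms (window 2): DENY
  req#11 t=27ms (window 2): DENY
  req#12 t=27ms (window 2): DENY
  req#13 t=27ms (window 2): DENY
  req#14 t=27ms (window 2): DENY
  req#15 t=27ms (window 2): DENY
  req#16 t=27ms (window 2): DENY

Allowed counts by window: 5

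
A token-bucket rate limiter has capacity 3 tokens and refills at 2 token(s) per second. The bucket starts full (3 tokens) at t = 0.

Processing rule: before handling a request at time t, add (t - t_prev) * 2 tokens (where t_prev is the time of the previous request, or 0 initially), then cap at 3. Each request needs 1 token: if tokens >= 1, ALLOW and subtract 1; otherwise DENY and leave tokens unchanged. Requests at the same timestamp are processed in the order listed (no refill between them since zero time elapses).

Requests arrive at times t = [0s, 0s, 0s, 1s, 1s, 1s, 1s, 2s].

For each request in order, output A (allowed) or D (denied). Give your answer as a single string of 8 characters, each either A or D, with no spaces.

Answer: AAAAADDA

Derivation:
Simulating step by step:
  req#1 t=0s: ALLOW
  req#2 t=0s: ALLOW
  req#3 t=0s: ALLOW
  req#4 t=1s: ALLOW
  req#5 t=1s: ALLOW
  req#6 t=1s: DENY
  req#7 t=1s: DENY
  req#8 t=2s: ALLOW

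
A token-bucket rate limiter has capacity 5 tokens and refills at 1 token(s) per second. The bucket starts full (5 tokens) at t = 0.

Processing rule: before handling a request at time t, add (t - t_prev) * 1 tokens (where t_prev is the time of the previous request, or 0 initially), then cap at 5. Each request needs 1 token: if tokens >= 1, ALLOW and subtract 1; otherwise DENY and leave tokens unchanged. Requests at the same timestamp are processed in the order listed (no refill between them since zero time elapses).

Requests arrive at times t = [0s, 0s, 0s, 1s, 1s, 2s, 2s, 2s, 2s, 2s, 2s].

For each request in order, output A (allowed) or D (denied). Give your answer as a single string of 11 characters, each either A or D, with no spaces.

Answer: AAAAAAADDDD

Derivation:
Simulating step by step:
  req#1 t=0s: ALLOW
  req#2 t=0s: ALLOW
  req#3 t=0s: ALLOW
  req#4 t=1s: ALLOW
  req#5 t=1s: ALLOW
  req#6 t=2s: ALLOW
  req#7 t=2s: ALLOW
  req#8 t=2s: DENY
  req#9 t=2s: DENY
  req#10 t=2s: DENY
  req#11 t=2s: DENY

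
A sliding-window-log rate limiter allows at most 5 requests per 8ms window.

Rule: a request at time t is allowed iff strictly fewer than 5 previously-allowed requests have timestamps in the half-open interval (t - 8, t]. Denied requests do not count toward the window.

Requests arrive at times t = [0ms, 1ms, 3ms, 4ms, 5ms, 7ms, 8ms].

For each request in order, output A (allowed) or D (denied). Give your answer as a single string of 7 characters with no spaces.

Tracking allowed requests in the window:
  req#1 t=0ms: ALLOW
  req#2 t=1ms: ALLOW
  req#3 t=3ms: ALLOW
  req#4 t=4ms: ALLOW
  req#5 t=5ms: ALLOW
  req#6 t=7ms: DENY
  req#7 t=8ms: ALLOW

Answer: AAAAADA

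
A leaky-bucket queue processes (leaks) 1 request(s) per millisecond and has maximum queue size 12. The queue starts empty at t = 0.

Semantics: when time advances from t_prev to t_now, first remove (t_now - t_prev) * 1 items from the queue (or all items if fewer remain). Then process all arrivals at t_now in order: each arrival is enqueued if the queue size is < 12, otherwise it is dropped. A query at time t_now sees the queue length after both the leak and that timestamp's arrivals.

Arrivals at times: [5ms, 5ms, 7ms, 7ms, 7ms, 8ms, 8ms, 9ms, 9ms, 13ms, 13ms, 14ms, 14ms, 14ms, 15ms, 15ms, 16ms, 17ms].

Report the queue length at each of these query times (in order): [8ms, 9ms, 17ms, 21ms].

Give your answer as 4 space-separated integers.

Queue lengths at query times:
  query t=8ms: backlog = 4
  query t=9ms: backlog = 5
  query t=17ms: backlog = 6
  query t=21ms: backlog = 2

Answer: 4 5 6 2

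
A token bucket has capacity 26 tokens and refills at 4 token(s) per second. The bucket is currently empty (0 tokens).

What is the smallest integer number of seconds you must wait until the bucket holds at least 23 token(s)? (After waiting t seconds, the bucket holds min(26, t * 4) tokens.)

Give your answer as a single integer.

Need t * 4 >= 23, so t >= 23/4.
Smallest integer t = ceil(23/4) = 6.

Answer: 6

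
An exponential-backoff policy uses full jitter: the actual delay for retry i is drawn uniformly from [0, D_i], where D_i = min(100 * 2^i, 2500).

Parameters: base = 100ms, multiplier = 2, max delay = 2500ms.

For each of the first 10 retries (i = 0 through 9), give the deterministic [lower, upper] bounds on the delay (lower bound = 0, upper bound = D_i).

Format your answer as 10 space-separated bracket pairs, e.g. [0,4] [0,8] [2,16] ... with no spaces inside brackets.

Computing bounds per retry:
  i=0: D_i=min(100*2^0,2500)=100, bounds=[0,100]
  i=1: D_i=min(100*2^1,2500)=200, bounds=[0,200]
  i=2: D_i=min(100*2^2,2500)=400, bounds=[0,400]
  i=3: D_i=min(100*2^3,2500)=800, bounds=[0,800]
  i=4: D_i=min(100*2^4,2500)=1600, bounds=[0,1600]
  i=5: D_i=min(100*2^5,2500)=2500, bounds=[0,2500]
  i=6: D_i=min(100*2^6,2500)=2500, bounds=[0,2500]
  i=7: D_i=min(100*2^7,2500)=2500, bounds=[0,2500]
  i=8: D_i=min(100*2^8,2500)=2500, bounds=[0,2500]
  i=9: D_i=min(100*2^9,2500)=2500, bounds=[0,2500]

Answer: [0,100] [0,200] [0,400] [0,800] [0,1600] [0,2500] [0,2500] [0,2500] [0,2500] [0,2500]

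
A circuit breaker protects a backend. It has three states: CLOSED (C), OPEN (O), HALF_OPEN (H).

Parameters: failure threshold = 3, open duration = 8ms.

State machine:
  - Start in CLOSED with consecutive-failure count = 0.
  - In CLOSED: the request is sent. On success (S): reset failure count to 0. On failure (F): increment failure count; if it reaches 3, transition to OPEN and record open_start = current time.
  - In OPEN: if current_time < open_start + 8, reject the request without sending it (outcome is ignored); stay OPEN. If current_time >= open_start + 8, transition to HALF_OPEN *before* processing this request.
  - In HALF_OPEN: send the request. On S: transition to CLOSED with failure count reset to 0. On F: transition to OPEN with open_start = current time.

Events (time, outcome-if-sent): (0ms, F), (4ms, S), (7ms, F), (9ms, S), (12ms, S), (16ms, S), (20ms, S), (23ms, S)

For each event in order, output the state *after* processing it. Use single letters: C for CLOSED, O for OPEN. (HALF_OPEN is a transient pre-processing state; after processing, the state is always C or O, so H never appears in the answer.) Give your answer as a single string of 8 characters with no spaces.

State after each event:
  event#1 t=0ms outcome=F: state=CLOSED
  event#2 t=4ms outcome=S: state=CLOSED
  event#3 t=7ms outcome=F: state=CLOSED
  event#4 t=9ms outcome=S: state=CLOSED
  event#5 t=12ms outcome=S: state=CLOSED
  event#6 t=16ms outcome=S: state=CLOSED
  event#7 t=20ms outcome=S: state=CLOSED
  event#8 t=23ms outcome=S: state=CLOSED

Answer: CCCCCCCC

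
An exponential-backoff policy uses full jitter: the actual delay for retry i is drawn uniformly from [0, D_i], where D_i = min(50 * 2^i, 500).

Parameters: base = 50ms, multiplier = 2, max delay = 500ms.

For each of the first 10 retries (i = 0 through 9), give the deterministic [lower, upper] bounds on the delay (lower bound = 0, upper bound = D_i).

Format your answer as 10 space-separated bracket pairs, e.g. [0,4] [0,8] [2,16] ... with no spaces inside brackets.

Computing bounds per retry:
  i=0: D_i=min(50*2^0,500)=50, bounds=[0,50]
  i=1: D_i=min(50*2^1,500)=100, bounds=[0,100]
  i=2: D_i=min(50*2^2,500)=200, bounds=[0,200]
  i=3: D_i=min(50*2^3,500)=400, bounds=[0,400]
  i=4: D_i=min(50*2^4,500)=500, bounds=[0,500]
  i=5: D_i=min(50*2^5,500)=500, bounds=[0,500]
  i=6: D_i=min(50*2^6,500)=500, bounds=[0,500]
  i=7: D_i=min(50*2^7,500)=500, bounds=[0,500]
  i=8: D_i=min(50*2^8,500)=500, bounds=[0,500]
  i=9: D_i=min(50*2^9,500)=500, bounds=[0,500]

Answer: [0,50] [0,100] [0,200] [0,400] [0,500] [0,500] [0,500] [0,500] [0,500] [0,500]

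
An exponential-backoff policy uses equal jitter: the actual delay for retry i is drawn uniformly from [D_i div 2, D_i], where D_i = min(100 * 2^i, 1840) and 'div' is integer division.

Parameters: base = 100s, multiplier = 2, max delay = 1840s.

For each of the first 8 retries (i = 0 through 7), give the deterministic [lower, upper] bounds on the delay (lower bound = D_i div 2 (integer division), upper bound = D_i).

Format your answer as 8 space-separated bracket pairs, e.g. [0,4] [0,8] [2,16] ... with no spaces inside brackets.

Answer: [50,100] [100,200] [200,400] [400,800] [800,1600] [920,1840] [920,1840] [920,1840]

Derivation:
Computing bounds per retry:
  i=0: D_i=min(100*2^0,1840)=100, bounds=[50,100]
  i=1: D_i=min(100*2^1,1840)=200, bounds=[100,200]
  i=2: D_i=min(100*2^2,1840)=400, bounds=[200,400]
  i=3: D_i=min(100*2^3,1840)=800, bounds=[400,800]
  i=4: D_i=min(100*2^4,1840)=1600, bounds=[800,1600]
  i=5: D_i=min(100*2^5,1840)=1840, bounds=[920,1840]
  i=6: D_i=min(100*2^6,1840)=1840, bounds=[920,1840]
  i=7: D_i=min(100*2^7,1840)=1840, bounds=[920,1840]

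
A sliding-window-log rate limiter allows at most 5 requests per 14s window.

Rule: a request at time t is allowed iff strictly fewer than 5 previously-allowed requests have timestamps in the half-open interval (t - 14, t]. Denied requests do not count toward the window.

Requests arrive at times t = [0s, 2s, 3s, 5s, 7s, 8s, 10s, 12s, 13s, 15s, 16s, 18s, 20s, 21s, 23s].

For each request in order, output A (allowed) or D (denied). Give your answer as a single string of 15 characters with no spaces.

Tracking allowed requests in the window:
  req#1 t=0s: ALLOW
  req#2 t=2s: ALLOW
  req#3 t=3s: ALLOW
  req#4 t=5s: ALLOW
  req#5 t=7s: ALLOW
  req#6 t=8s: DENY
  req#7 t=10s: DENY
  req#8 t=12s: DENY
  req#9 t=13s: DENY
  req#10 t=15s: ALLOW
  req#11 t=16s: ALLOW
  req#12 t=18s: ALLOW
  req#13 t=20s: ALLOW
  req#14 t=21s: ALLOW
  req#15 t=23s: DENY

Answer: AAAAADDDDAAAAAD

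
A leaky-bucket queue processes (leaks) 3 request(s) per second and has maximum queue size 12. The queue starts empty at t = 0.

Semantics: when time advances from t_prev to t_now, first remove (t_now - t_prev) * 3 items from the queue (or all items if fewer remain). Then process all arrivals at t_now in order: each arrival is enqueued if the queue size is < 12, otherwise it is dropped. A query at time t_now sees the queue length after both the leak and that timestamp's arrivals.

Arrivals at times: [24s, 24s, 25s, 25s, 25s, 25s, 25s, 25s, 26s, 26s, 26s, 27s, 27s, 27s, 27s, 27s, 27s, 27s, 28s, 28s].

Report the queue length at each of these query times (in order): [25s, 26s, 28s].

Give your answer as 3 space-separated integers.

Answer: 6 6 9

Derivation:
Queue lengths at query times:
  query t=25s: backlog = 6
  query t=26s: backlog = 6
  query t=28s: backlog = 9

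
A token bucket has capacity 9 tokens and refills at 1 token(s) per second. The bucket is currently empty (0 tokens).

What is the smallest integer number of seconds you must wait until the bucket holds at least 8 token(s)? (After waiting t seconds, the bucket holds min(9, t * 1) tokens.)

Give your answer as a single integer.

Answer: 8

Derivation:
Need t * 1 >= 8, so t >= 8/1.
Smallest integer t = ceil(8/1) = 8.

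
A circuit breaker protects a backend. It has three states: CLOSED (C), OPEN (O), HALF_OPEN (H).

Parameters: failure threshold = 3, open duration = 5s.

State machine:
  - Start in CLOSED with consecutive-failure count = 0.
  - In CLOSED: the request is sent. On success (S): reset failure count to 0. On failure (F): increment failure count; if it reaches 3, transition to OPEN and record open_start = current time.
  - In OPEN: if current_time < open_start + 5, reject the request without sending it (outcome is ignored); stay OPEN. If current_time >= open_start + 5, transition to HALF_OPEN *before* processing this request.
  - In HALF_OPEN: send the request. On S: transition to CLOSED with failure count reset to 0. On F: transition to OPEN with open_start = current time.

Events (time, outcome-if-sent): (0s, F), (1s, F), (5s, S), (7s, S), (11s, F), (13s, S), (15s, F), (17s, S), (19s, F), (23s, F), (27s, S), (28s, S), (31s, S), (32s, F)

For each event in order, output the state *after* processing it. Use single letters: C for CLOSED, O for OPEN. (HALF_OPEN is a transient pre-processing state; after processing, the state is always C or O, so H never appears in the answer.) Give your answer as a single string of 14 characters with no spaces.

Answer: CCCCCCCCCCCCCC

Derivation:
State after each event:
  event#1 t=0s outcome=F: state=CLOSED
  event#2 t=1s outcome=F: state=CLOSED
  event#3 t=5s outcome=S: state=CLOSED
  event#4 t=7s outcome=S: state=CLOSED
  event#5 t=11s outcome=F: state=CLOSED
  event#6 t=13s outcome=S: state=CLOSED
  event#7 t=15s outcome=F: state=CLOSED
  event#8 t=17s outcome=S: state=CLOSED
  event#9 t=19s outcome=F: state=CLOSED
  event#10 t=23s outcome=F: state=CLOSED
  event#11 t=27s outcome=S: state=CLOSED
  event#12 t=28s outcome=S: state=CLOSED
  event#13 t=31s outcome=S: state=CLOSED
  event#14 t=32s outcome=F: state=CLOSED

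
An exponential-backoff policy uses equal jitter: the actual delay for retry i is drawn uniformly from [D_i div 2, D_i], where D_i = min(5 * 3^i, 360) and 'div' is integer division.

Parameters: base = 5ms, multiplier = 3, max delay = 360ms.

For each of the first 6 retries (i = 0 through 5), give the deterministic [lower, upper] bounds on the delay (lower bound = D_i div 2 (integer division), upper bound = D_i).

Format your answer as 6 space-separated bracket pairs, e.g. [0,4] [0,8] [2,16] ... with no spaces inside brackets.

Answer: [2,5] [7,15] [22,45] [67,135] [180,360] [180,360]

Derivation:
Computing bounds per retry:
  i=0: D_i=min(5*3^0,360)=5, bounds=[2,5]
  i=1: D_i=min(5*3^1,360)=15, bounds=[7,15]
  i=2: D_i=min(5*3^2,360)=45, bounds=[22,45]
  i=3: D_i=min(5*3^3,360)=135, bounds=[67,135]
  i=4: D_i=min(5*3^4,360)=360, bounds=[180,360]
  i=5: D_i=min(5*3^5,360)=360, bounds=[180,360]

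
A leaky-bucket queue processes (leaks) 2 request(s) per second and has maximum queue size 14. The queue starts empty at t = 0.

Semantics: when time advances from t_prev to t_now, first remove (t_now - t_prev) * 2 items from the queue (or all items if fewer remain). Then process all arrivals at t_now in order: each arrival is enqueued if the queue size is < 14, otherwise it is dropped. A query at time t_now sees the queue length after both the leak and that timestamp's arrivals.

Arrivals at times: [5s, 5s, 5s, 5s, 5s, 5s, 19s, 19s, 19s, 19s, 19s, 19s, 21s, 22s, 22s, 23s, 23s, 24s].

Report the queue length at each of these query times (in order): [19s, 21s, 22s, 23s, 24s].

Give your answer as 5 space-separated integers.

Queue lengths at query times:
  query t=19s: backlog = 6
  query t=21s: backlog = 3
  query t=22s: backlog = 3
  query t=23s: backlog = 3
  query t=24s: backlog = 2

Answer: 6 3 3 3 2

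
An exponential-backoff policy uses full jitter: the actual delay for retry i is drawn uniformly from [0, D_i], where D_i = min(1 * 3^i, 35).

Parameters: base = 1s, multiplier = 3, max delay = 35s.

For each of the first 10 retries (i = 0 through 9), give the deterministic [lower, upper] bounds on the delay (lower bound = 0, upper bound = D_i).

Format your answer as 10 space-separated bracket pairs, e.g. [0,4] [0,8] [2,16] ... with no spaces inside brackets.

Computing bounds per retry:
  i=0: D_i=min(1*3^0,35)=1, bounds=[0,1]
  i=1: D_i=min(1*3^1,35)=3, bounds=[0,3]
  i=2: D_i=min(1*3^2,35)=9, bounds=[0,9]
  i=3: D_i=min(1*3^3,35)=27, bounds=[0,27]
  i=4: D_i=min(1*3^4,35)=35, bounds=[0,35]
  i=5: D_i=min(1*3^5,35)=35, bounds=[0,35]
  i=6: D_i=min(1*3^6,35)=35, bounds=[0,35]
  i=7: D_i=min(1*3^7,35)=35, bounds=[0,35]
  i=8: D_i=min(1*3^8,35)=35, bounds=[0,35]
  i=9: D_i=min(1*3^9,35)=35, bounds=[0,35]

Answer: [0,1] [0,3] [0,9] [0,27] [0,35] [0,35] [0,35] [0,35] [0,35] [0,35]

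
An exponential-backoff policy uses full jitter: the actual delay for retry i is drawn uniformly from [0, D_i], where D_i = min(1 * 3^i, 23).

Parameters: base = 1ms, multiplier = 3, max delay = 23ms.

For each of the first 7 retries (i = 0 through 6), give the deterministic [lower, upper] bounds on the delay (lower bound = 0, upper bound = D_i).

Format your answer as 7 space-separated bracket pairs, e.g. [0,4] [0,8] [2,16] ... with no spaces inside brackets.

Answer: [0,1] [0,3] [0,9] [0,23] [0,23] [0,23] [0,23]

Derivation:
Computing bounds per retry:
  i=0: D_i=min(1*3^0,23)=1, bounds=[0,1]
  i=1: D_i=min(1*3^1,23)=3, bounds=[0,3]
  i=2: D_i=min(1*3^2,23)=9, bounds=[0,9]
  i=3: D_i=min(1*3^3,23)=23, bounds=[0,23]
  i=4: D_i=min(1*3^4,23)=23, bounds=[0,23]
  i=5: D_i=min(1*3^5,23)=23, bounds=[0,23]
  i=6: D_i=min(1*3^6,23)=23, bounds=[0,23]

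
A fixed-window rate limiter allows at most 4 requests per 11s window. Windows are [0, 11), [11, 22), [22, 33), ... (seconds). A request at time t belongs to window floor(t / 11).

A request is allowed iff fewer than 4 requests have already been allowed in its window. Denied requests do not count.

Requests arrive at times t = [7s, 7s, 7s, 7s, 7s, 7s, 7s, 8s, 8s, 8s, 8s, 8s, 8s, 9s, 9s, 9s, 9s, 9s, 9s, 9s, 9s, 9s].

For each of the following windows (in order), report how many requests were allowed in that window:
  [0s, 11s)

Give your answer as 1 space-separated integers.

Answer: 4

Derivation:
Processing requests:
  req#1 t=7s (window 0): ALLOW
  req#2 t=7s (window 0): ALLOW
  req#3 t=7s (window 0): ALLOW
  req#4 t=7s (window 0): ALLOW
  req#5 t=7s (window 0): DENY
  req#6 t=7s (window 0): DENY
  req#7 t=7s (window 0): DENY
  req#8 t=8s (window 0): DENY
  req#9 t=8s (window 0): DENY
  req#10 t=8s (window 0): DENY
  req#11 t=8s (window 0): DENY
  req#12 t=8s (window 0): DENY
  req#13 t=8s (window 0): DENY
  req#14 t=9s (window 0): DENY
  req#15 t=9s (window 0): DENY
  req#16 t=9s (window 0): DENY
  req#17 t=9s (window 0): DENY
  req#18 t=9s (window 0): DENY
  req#19 t=9s (window 0): DENY
  req#20 t=9s (window 0): DENY
  req#21 t=9s (window 0): DENY
  req#22 t=9s (window 0): DENY

Allowed counts by window: 4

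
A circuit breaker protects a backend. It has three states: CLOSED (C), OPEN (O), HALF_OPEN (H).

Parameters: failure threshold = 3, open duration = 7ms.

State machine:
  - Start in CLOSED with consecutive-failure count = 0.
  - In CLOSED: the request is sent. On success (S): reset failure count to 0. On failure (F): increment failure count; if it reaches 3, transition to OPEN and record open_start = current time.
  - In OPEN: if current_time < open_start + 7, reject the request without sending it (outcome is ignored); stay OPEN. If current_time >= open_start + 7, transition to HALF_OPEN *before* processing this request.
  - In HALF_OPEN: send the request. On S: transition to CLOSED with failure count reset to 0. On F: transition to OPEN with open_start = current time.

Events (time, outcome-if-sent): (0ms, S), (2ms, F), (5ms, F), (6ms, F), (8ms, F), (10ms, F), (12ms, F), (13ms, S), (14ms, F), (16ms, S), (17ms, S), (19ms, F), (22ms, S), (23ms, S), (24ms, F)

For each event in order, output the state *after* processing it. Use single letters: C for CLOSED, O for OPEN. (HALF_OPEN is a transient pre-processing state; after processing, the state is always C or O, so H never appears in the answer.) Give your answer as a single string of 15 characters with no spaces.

Answer: CCCOOOOCCCCCCCC

Derivation:
State after each event:
  event#1 t=0ms outcome=S: state=CLOSED
  event#2 t=2ms outcome=F: state=CLOSED
  event#3 t=5ms outcome=F: state=CLOSED
  event#4 t=6ms outcome=F: state=OPEN
  event#5 t=8ms outcome=F: state=OPEN
  event#6 t=10ms outcome=F: state=OPEN
  event#7 t=12ms outcome=F: state=OPEN
  event#8 t=13ms outcome=S: state=CLOSED
  event#9 t=14ms outcome=F: state=CLOSED
  event#10 t=16ms outcome=S: state=CLOSED
  event#11 t=17ms outcome=S: state=CLOSED
  event#12 t=19ms outcome=F: state=CLOSED
  event#13 t=22ms outcome=S: state=CLOSED
  event#14 t=23ms outcome=S: state=CLOSED
  event#15 t=24ms outcome=F: state=CLOSED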